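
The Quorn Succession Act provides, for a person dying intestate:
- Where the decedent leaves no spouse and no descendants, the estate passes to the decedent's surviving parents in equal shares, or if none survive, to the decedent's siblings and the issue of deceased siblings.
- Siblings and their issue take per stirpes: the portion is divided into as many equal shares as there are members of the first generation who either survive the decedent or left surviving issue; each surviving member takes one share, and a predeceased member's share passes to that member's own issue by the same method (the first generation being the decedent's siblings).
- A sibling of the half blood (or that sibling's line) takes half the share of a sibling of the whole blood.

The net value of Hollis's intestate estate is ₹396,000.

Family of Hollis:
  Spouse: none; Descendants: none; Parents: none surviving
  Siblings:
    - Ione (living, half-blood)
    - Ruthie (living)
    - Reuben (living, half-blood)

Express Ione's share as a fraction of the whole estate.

The entire ₹396,000 passes to the siblings and their issue.
Counting each half-blood sibling's line as half a unit, there are 2 units in ₹396,000, so one unit is ₹198,000. Whole-blood lines (Ruthie) take ₹198,000 each; half-blood lines (Ione and Reuben) take ₹99,000 each.

Ione receives 1/4 of the estate.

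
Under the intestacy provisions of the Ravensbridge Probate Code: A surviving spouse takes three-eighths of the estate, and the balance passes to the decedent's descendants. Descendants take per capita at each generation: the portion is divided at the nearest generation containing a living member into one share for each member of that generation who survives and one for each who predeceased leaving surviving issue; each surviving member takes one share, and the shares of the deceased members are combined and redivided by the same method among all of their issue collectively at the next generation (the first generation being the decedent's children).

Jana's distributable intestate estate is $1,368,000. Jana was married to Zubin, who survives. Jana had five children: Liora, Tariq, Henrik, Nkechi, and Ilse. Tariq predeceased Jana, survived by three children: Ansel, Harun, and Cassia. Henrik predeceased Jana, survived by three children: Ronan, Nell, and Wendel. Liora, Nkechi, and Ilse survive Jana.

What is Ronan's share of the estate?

Ronan receives $57,000.

Zubin takes three-eighths of $1,368,000 = $513,000. The remaining $855,000 passes to the descendants.
The descendants' portion ($855,000) is divided at the children's generation into 5 shares of $171,000. Liora, Nkechi, and Ilse each take $171,000. The 2 shares of the deceased (Tariq and Henrik) are combined into a pool of $342,000.
That pool ($342,000) is divided at the grandchildren's generation equally among Ansel, Harun, Cassia, Ronan, Nell, and Wendel: $57,000 each.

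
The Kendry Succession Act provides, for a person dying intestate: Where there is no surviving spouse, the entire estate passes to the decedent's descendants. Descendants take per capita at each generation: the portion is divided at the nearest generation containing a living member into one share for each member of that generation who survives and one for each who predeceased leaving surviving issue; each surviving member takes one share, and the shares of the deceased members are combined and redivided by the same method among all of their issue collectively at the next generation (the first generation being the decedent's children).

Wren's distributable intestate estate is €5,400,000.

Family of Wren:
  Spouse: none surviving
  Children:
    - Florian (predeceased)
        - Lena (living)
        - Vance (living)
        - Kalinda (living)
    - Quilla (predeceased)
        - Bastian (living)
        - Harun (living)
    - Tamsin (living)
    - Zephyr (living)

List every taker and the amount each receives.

The entire €5,400,000 passes to the descendants.
That amount (€5,400,000) is divided at the children's generation into 4 shares of €1,350,000. Tamsin and Zephyr each take €1,350,000. The 2 shares of the deceased (Florian and Quilla) are combined into a pool of €2,700,000.
That pool (€2,700,000) is divided at the grandchildren's generation equally among Lena, Vance, Kalinda, Bastian, and Harun: €540,000 each.

Lena: €540,000; Vance: €540,000; Kalinda: €540,000; Bastian: €540,000; Harun: €540,000; Tamsin: €1,350,000; Zephyr: €1,350,000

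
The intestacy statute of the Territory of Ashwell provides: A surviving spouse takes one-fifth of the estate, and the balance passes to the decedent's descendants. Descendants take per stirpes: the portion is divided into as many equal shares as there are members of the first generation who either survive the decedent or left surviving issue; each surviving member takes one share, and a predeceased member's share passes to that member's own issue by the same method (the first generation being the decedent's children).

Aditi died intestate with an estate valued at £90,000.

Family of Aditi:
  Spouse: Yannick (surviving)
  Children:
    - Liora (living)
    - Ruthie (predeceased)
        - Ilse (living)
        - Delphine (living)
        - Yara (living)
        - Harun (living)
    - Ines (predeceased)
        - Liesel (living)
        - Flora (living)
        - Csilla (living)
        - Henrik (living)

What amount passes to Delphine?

Delphine receives £6,000.

Yannick takes one-fifth of £90,000 = £18,000. The remaining £72,000 passes to the descendants.
The descendants' portion (£72,000) is divided into 3 shares of £24,000: Liora takes £24,000; Ruthie's £24,000 share passes to Ruthie's issue; Ines's £24,000 share passes to Ines's issue.
Ruthie's share (£24,000) is divided into 4 shares of £6,000: Ilse, Delphine, Yara, and Harun each take £6,000.
Ines's share (£24,000) is divided into 4 shares of £6,000: Liesel, Flora, Csilla, and Henrik each take £6,000.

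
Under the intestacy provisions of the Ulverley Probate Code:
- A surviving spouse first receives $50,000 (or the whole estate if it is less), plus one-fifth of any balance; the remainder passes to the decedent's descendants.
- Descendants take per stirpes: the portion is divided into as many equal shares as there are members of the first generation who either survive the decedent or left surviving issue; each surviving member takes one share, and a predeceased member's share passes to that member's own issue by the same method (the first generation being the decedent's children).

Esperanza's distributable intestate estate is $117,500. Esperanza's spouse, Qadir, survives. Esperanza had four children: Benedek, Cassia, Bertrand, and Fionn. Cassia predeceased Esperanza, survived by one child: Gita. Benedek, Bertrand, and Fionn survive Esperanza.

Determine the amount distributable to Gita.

Gita receives $13,500.

Qadir first takes $50,000, leaving a balance of $67,500. Qadir then takes one-fifth of the balance ($13,500), for a total of $63,500. The remaining $54,000 passes to the descendants.
The descendants' portion ($54,000) is divided into 4 shares of $13,500: Benedek, Bertrand, and Fionn each take $13,500; Cassia's $13,500 share passes to Cassia's issue.
Cassia's share ($13,500) passes entirely to Gita.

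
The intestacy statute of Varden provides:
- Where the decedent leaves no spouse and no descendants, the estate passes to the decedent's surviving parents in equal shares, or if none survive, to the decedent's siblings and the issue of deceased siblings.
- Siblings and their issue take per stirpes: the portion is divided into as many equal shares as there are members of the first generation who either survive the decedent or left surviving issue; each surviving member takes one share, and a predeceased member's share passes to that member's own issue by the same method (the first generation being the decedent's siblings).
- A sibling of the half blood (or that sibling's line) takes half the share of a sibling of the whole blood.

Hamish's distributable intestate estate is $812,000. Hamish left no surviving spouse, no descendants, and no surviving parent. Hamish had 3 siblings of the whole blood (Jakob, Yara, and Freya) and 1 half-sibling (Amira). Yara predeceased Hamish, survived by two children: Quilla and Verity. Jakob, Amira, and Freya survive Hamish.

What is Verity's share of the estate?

The entire $812,000 passes to the siblings and their issue.
Counting each half-blood sibling's line as half a unit, there are 7/2 units in $812,000, so one unit is $232,000. Whole-blood lines (Jakob, Yara, and Freya) take $232,000 each; half-blood lines (Amira) take $116,000 each.
Yara's share ($232,000) is divided into 2 shares of $116,000: Quilla and Verity each take $116,000.

Verity receives $116,000.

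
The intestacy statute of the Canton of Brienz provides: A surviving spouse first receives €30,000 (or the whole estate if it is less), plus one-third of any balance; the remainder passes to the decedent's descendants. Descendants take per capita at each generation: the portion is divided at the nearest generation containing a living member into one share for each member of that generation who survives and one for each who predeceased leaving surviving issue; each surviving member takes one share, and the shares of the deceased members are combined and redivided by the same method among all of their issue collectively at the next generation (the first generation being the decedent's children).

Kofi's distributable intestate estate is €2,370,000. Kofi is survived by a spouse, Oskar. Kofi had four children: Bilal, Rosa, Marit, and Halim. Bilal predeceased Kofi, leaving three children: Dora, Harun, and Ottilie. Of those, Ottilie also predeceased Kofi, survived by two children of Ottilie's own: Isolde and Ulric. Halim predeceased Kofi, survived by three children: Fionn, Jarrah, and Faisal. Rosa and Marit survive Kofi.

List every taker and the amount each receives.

Oskar first takes €30,000, leaving a balance of €2,340,000. Oskar then takes one-third of the balance (€780,000), for a total of €810,000. The remaining €1,560,000 passes to the descendants.
The descendants' portion (€1,560,000) is divided at the children's generation into 4 shares of €390,000. Rosa and Marit each take €390,000. The 2 shares of the deceased (Bilal and Halim) are combined into a pool of €780,000.
That pool (€780,000) is divided at the grandchildren's generation into 6 shares of €130,000. Dora, Harun, Fionn, Jarrah, and Faisal each take €130,000. The remaining share for the deceased Ottilie (€130,000) is carried to the next generation.
That pool (€130,000) is divided at the great-grandchildren's generation equally among Isolde and Ulric: €65,000 each.

Oskar: €810,000; Dora: €130,000; Harun: €130,000; Isolde: €65,000; Ulric: €65,000; Rosa: €390,000; Marit: €390,000; Fionn: €130,000; Jarrah: €130,000; Faisal: €130,000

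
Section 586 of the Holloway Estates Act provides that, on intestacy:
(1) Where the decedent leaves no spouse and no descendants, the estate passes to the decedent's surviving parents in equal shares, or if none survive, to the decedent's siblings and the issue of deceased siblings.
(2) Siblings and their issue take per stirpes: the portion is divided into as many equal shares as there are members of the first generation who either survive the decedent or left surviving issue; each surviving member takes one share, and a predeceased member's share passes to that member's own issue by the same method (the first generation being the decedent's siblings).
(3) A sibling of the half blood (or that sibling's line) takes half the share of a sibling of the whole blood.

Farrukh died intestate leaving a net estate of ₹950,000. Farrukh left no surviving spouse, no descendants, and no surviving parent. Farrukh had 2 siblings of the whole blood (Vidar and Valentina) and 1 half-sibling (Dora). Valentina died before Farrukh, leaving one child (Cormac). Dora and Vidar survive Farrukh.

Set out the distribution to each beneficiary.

The entire ₹950,000 passes to the siblings and their issue.
Counting each half-blood sibling's line as half a unit, there are 5/2 units in ₹950,000, so one unit is ₹380,000. Whole-blood lines (Vidar and Valentina) take ₹380,000 each; half-blood lines (Dora) take ₹190,000 each.
Valentina's share (₹380,000) passes entirely to Cormac.

Dora: ₹190,000; Vidar: ₹380,000; Cormac: ₹380,000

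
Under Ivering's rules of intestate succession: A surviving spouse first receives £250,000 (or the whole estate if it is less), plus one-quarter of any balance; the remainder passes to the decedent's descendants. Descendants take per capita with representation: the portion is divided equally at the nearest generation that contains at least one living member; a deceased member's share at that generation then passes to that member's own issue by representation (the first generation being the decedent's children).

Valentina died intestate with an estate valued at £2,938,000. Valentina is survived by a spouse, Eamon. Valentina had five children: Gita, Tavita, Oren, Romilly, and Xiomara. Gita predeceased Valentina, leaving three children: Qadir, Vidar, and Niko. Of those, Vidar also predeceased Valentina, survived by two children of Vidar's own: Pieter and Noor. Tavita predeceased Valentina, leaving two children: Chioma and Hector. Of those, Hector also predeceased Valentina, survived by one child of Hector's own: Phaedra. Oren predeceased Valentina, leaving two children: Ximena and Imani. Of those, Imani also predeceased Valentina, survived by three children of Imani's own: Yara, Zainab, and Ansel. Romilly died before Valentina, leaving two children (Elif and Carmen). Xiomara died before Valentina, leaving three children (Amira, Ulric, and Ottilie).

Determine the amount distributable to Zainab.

Zainab receives £56,000.

Eamon first takes £250,000, leaving a balance of £2,688,000. Eamon then takes one-quarter of the balance (£672,000), for a total of £922,000. The remaining £2,016,000 passes to the descendants.
No child survives, so the initial division is made at the grandchildren's generation.
The descendants' portion (£2,016,000) is divided into 12 shares of £168,000: Qadir, Niko, Chioma, Ximena, Elif, Carmen, Amira, Ulric, and Ottilie each take £168,000; Vidar's £168,000 share passes to Vidar's issue; Hector's £168,000 share passes to Hector's issue; Imani's £168,000 share passes to Imani's issue.
Vidar's share (£168,000) is divided into 2 shares of £84,000: Pieter and Noor each take £84,000.
Hector's share (£168,000) passes entirely to Phaedra.
Imani's share (£168,000) is divided into 3 shares of £56,000: Yara, Zainab, and Ansel each take £56,000.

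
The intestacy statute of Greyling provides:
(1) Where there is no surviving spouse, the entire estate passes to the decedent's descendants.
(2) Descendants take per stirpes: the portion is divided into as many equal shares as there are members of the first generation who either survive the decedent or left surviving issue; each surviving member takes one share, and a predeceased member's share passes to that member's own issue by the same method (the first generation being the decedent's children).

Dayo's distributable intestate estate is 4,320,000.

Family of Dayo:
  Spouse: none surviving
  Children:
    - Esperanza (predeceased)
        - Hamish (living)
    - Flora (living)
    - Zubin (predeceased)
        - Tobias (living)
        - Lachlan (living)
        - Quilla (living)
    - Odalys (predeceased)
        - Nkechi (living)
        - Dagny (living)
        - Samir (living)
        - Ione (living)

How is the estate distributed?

Hamish: 1,080,000; Flora: 1,080,000; Tobias: 360,000; Lachlan: 360,000; Quilla: 360,000; Nkechi: 270,000; Dagny: 270,000; Samir: 270,000; Ione: 270,000

The entire 4,320,000 passes to the descendants.
That amount (4,320,000) is divided into 4 shares of 1,080,000: Flora takes 1,080,000; Esperanza's 1,080,000 share passes to Esperanza's issue; Zubin's 1,080,000 share passes to Zubin's issue; Odalys's 1,080,000 share passes to Odalys's issue.
Esperanza's share (1,080,000) passes entirely to Hamish.
Zubin's share (1,080,000) is divided into 3 shares of 360,000: Tobias, Lachlan, and Quilla each take 360,000.
Odalys's share (1,080,000) is divided into 4 shares of 270,000: Nkechi, Dagny, Samir, and Ione each take 270,000.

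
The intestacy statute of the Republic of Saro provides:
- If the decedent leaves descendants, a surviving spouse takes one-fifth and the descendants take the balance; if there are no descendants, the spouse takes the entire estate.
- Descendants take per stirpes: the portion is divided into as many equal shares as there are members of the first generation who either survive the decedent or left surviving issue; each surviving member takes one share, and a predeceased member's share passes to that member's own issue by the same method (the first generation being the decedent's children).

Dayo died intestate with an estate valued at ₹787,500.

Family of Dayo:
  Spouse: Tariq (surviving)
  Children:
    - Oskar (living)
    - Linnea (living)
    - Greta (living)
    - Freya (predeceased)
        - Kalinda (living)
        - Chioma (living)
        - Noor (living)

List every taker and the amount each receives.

Tariq: ₹157,500; Oskar: ₹157,500; Linnea: ₹157,500; Greta: ₹157,500; Kalinda: ₹52,500; Chioma: ₹52,500; Noor: ₹52,500

Tariq takes one-fifth of ₹787,500 = ₹157,500. The remaining ₹630,000 passes to the descendants.
The descendants' portion (₹630,000) is divided into 4 shares of ₹157,500: Oskar, Linnea, and Greta each take ₹157,500; Freya's ₹157,500 share passes to Freya's issue.
Freya's share (₹157,500) is divided into 3 shares of ₹52,500: Kalinda, Chioma, and Noor each take ₹52,500.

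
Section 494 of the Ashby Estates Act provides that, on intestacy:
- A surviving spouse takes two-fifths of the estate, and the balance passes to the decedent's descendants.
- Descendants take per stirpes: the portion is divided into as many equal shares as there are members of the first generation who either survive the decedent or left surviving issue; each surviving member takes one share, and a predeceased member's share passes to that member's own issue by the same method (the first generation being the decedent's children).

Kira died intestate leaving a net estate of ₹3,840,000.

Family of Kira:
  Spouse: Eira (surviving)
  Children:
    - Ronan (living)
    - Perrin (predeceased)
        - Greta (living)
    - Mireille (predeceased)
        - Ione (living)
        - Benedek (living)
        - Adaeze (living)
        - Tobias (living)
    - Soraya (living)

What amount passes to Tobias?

Eira takes two-fifths of ₹3,840,000 = ₹1,536,000. The remaining ₹2,304,000 passes to the descendants.
The descendants' portion (₹2,304,000) is divided into 4 shares of ₹576,000: Ronan and Soraya each take ₹576,000; Perrin's ₹576,000 share passes to Perrin's issue; Mireille's ₹576,000 share passes to Mireille's issue.
Perrin's share (₹576,000) passes entirely to Greta.
Mireille's share (₹576,000) is divided into 4 shares of ₹144,000: Ione, Benedek, Adaeze, and Tobias each take ₹144,000.

Tobias receives ₹144,000.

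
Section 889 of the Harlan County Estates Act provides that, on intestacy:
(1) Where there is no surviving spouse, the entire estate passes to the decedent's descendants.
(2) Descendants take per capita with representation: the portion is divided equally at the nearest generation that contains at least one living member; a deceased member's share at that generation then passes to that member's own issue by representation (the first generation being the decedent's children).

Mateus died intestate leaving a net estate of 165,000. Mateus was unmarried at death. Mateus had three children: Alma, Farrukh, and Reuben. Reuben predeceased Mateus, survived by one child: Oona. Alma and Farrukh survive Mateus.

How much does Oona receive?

The entire 165,000 passes to the descendants.
That amount (165,000) is divided into 3 shares of 55,000: Alma and Farrukh each take 55,000; Reuben's 55,000 share passes to Reuben's issue.
Reuben's share (55,000) passes entirely to Oona.

Oona receives 55,000.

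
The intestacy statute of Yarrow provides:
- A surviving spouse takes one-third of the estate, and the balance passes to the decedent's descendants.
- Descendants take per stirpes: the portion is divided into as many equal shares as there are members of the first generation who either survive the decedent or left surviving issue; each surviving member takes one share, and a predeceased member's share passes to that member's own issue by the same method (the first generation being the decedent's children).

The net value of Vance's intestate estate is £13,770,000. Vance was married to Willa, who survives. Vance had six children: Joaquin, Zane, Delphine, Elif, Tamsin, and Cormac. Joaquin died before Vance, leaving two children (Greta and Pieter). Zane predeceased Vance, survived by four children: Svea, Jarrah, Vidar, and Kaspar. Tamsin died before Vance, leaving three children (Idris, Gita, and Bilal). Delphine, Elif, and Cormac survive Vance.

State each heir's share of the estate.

Willa takes one-third of £13,770,000 = £4,590,000. The remaining £9,180,000 passes to the descendants.
The descendants' portion (£9,180,000) is divided into 6 shares of £1,530,000: Delphine, Elif, and Cormac each take £1,530,000; Joaquin's £1,530,000 share passes to Joaquin's issue; Zane's £1,530,000 share passes to Zane's issue; Tamsin's £1,530,000 share passes to Tamsin's issue.
Joaquin's share (£1,530,000) is divided into 2 shares of £765,000: Greta and Pieter each take £765,000.
Zane's share (£1,530,000) is divided into 4 shares of £382,500: Svea, Jarrah, Vidar, and Kaspar each take £382,500.
Tamsin's share (£1,530,000) is divided into 3 shares of £510,000: Idris, Gita, and Bilal each take £510,000.

Willa: £4,590,000; Greta: £765,000; Pieter: £765,000; Svea: £382,500; Jarrah: £382,500; Vidar: £382,500; Kaspar: £382,500; Delphine: £1,530,000; Elif: £1,530,000; Idris: £510,000; Gita: £510,000; Bilal: £510,000; Cormac: £1,530,000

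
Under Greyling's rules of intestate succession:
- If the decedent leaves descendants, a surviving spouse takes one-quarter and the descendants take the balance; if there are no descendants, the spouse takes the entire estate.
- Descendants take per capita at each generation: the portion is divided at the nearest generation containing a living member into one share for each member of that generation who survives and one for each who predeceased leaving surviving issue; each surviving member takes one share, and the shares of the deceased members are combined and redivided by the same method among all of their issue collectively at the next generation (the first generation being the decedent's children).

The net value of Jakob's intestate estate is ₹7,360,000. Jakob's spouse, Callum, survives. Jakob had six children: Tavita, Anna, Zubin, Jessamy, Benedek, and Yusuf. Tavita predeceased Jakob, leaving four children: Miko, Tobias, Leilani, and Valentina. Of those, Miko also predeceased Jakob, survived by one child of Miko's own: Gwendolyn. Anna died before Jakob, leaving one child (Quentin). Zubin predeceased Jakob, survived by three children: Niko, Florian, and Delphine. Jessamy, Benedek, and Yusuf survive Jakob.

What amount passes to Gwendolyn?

Gwendolyn receives ₹345,000.

Callum takes one-quarter of ₹7,360,000 = ₹1,840,000. The remaining ₹5,520,000 passes to the descendants.
The descendants' portion (₹5,520,000) is divided at the children's generation into 6 shares of ₹920,000. Jessamy, Benedek, and Yusuf each take ₹920,000. The 3 shares of the deceased (Tavita, Anna, and Zubin) are combined into a pool of ₹2,760,000.
That pool (₹2,760,000) is divided at the grandchildren's generation into 8 shares of ₹345,000. Tobias, Leilani, Valentina, Quentin, Niko, Florian, and Delphine each take ₹345,000. The remaining share for the deceased Miko (₹345,000) is carried to the next generation.
That pool (₹345,000) passes entirely to Gwendolyn, the sole taker at the great-grandchildren's generation.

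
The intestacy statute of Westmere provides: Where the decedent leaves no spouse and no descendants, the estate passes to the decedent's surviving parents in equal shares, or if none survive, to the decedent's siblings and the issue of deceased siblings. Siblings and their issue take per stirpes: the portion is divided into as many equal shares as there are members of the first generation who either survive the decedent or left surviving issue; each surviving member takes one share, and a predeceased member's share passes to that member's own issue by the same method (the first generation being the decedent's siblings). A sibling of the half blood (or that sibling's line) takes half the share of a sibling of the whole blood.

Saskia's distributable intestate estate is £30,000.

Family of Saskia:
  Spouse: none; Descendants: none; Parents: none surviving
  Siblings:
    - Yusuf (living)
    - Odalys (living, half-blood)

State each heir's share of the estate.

The entire £30,000 passes to the siblings and their issue.
Counting each half-blood sibling's line as half a unit, there are 3/2 units in £30,000, so one unit is £20,000. Whole-blood lines (Yusuf) take £20,000 each; half-blood lines (Odalys) take £10,000 each.

Yusuf: £20,000; Odalys: £10,000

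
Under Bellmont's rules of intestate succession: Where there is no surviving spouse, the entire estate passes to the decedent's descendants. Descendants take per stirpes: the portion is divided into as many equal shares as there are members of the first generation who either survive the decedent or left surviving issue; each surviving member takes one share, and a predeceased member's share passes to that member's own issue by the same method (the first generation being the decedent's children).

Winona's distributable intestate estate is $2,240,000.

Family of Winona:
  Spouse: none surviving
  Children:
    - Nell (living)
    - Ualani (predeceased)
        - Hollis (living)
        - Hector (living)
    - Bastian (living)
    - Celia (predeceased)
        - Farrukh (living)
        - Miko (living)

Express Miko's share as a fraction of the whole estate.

The entire $2,240,000 passes to the descendants.
That amount ($2,240,000) is divided into 4 shares of $560,000: Nell and Bastian each take $560,000; Ualani's $560,000 share passes to Ualani's issue; Celia's $560,000 share passes to Celia's issue.
Ualani's share ($560,000) is divided into 2 shares of $280,000: Hollis and Hector each take $280,000.
Celia's share ($560,000) is divided into 2 shares of $280,000: Farrukh and Miko each take $280,000.

Miko receives 1/8 of the estate.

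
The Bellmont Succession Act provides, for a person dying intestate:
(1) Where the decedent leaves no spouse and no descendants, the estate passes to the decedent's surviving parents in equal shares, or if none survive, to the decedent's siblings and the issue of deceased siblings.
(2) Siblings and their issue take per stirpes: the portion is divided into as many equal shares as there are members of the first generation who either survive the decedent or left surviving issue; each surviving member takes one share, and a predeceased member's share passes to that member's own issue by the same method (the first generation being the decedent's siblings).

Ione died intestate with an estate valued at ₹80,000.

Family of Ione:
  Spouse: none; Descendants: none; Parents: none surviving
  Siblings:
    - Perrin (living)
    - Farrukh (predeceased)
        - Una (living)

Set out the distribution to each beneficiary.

The entire ₹80,000 passes to the siblings and their issue.
That amount (₹80,000) is divided into 2 shares of ₹40,000: Perrin takes ₹40,000; Farrukh's ₹40,000 share passes to Farrukh's issue.
Farrukh's share (₹40,000) passes entirely to Una.

Perrin: ₹40,000; Una: ₹40,000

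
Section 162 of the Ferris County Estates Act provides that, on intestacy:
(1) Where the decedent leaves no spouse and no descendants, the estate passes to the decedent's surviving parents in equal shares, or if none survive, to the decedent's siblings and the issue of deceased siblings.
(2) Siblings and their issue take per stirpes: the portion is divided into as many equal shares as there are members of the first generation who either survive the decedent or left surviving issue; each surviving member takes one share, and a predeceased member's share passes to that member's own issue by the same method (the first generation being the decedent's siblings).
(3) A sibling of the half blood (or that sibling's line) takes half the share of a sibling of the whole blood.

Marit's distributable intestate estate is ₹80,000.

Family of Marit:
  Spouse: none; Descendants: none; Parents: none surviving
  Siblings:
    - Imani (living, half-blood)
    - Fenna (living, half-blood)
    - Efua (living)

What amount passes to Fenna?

The entire ₹80,000 passes to the siblings and their issue.
Counting each half-blood sibling's line as half a unit, there are 2 units in ₹80,000, so one unit is ₹40,000. Whole-blood lines (Efua) take ₹40,000 each; half-blood lines (Imani and Fenna) take ₹20,000 each.

Fenna receives ₹20,000.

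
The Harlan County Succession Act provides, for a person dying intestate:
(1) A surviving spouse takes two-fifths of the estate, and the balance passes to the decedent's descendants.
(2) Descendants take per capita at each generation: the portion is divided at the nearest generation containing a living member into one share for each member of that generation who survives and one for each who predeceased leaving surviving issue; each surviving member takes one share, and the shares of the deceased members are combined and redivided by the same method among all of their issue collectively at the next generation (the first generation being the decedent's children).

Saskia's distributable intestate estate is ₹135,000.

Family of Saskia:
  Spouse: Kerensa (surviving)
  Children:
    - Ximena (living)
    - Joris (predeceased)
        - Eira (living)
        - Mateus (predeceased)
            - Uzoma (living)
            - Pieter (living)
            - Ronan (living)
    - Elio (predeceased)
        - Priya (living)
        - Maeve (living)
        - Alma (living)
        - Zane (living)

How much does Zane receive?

Zane receives ₹9,000.

Kerensa takes two-fifths of ₹135,000 = ₹54,000. The remaining ₹81,000 passes to the descendants.
The descendants' portion (₹81,000) is divided at the children's generation into 3 shares of ₹27,000. Ximena takes ₹27,000. The 2 shares of the deceased (Joris and Elio) are combined into a pool of ₹54,000.
That pool (₹54,000) is divided at the grandchildren's generation into 6 shares of ₹9,000. Eira, Priya, Maeve, Alma, and Zane each take ₹9,000. The remaining share for the deceased Mateus (₹9,000) is carried to the next generation.
That pool (₹9,000) is divided at the great-grandchildren's generation equally among Uzoma, Pieter, and Ronan: ₹3,000 each.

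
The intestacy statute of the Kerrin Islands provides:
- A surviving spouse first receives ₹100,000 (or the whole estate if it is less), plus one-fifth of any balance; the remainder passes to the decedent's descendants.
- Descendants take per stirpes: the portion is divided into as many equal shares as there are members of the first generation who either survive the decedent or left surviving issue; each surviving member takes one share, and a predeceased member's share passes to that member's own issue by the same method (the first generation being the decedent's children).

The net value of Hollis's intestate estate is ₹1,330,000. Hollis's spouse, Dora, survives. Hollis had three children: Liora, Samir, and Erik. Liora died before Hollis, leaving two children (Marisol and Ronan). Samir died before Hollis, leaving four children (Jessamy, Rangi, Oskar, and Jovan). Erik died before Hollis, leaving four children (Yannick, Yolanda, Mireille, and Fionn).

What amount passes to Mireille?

Dora first takes ₹100,000, leaving a balance of ₹1,230,000. Dora then takes one-fifth of the balance (₹246,000), for a total of ₹346,000. The remaining ₹984,000 passes to the descendants.
The descendants' portion (₹984,000) is divided into 3 shares of ₹328,000: Liora's ₹328,000 share passes to Liora's issue; Samir's ₹328,000 share passes to Samir's issue; Erik's ₹328,000 share passes to Erik's issue.
Liora's share (₹328,000) is divided into 2 shares of ₹164,000: Marisol and Ronan each take ₹164,000.
Samir's share (₹328,000) is divided into 4 shares of ₹82,000: Jessamy, Rangi, Oskar, and Jovan each take ₹82,000.
Erik's share (₹328,000) is divided into 4 shares of ₹82,000: Yannick, Yolanda, Mireille, and Fionn each take ₹82,000.

Mireille receives ₹82,000.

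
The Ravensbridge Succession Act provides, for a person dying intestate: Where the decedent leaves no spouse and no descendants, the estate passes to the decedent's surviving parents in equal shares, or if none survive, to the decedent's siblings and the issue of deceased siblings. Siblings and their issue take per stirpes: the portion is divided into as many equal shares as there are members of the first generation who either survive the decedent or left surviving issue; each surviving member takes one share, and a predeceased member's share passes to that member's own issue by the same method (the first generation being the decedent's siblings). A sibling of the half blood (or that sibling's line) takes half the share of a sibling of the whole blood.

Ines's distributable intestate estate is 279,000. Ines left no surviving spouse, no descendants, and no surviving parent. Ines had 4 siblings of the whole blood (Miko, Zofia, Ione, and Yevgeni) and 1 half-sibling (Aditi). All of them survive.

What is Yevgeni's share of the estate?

Yevgeni receives 62,000.

The entire 279,000 passes to the siblings and their issue.
Counting each half-blood sibling's line as half a unit, there are 9/2 units in 279,000, so one unit is 62,000. Whole-blood lines (Miko, Zofia, Ione, and Yevgeni) take 62,000 each; half-blood lines (Aditi) take 31,000 each.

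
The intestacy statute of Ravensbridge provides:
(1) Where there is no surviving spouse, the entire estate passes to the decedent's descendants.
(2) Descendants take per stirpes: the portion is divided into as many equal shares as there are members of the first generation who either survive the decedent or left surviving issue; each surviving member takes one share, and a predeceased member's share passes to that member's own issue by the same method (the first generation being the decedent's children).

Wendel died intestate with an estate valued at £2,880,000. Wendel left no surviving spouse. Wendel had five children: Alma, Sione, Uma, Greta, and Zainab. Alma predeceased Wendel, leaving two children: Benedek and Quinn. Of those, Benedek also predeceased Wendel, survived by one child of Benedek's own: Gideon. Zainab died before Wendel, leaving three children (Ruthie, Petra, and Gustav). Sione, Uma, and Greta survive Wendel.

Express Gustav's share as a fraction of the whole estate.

Gustav receives 1/15 of the estate.

The entire £2,880,000 passes to the descendants.
That amount (£2,880,000) is divided into 5 shares of £576,000: Sione, Uma, and Greta each take £576,000; Alma's £576,000 share passes to Alma's issue; Zainab's £576,000 share passes to Zainab's issue.
Alma's share (£576,000) is divided into 2 shares of £288,000: Quinn takes £288,000; Benedek's £288,000 share passes to Benedek's issue.
Benedek's share (£288,000) passes entirely to Gideon.
Zainab's share (£576,000) is divided into 3 shares of £192,000: Ruthie, Petra, and Gustav each take £192,000.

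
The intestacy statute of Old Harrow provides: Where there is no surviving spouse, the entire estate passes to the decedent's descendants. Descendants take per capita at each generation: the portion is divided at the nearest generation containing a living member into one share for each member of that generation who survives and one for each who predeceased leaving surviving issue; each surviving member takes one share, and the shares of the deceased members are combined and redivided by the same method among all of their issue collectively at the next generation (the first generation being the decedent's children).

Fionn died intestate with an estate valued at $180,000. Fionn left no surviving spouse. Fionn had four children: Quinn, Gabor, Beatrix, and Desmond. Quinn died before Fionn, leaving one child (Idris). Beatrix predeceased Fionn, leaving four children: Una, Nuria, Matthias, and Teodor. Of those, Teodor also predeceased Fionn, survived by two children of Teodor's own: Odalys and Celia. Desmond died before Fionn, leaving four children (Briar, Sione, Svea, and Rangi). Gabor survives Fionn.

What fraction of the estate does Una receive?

Una receives 1/12 of the estate.

The entire $180,000 passes to the descendants.
That amount ($180,000) is divided at the children's generation into 4 shares of $45,000. Gabor takes $45,000. The 3 shares of the deceased (Quinn, Beatrix, and Desmond) are combined into a pool of $135,000.
That pool ($135,000) is divided at the grandchildren's generation into 9 shares of $15,000. Idris, Una, Nuria, Matthias, Briar, Sione, Svea, and Rangi each take $15,000. The remaining share for the deceased Teodor ($15,000) is carried to the next generation.
That pool ($15,000) is divided at the great-grandchildren's generation equally among Odalys and Celia: $7,500 each.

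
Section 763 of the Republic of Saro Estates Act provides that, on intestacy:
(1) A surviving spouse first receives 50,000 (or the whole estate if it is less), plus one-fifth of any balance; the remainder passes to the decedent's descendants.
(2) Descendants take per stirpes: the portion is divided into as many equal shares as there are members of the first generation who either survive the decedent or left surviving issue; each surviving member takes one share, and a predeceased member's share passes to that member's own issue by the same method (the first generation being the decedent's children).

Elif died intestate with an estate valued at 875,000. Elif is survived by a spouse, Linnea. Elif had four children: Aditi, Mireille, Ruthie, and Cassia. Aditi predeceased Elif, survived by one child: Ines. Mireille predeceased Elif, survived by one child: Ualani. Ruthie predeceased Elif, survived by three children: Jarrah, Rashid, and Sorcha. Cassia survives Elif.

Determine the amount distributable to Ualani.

Ualani receives 165,000.

Linnea first takes 50,000, leaving a balance of 825,000. Linnea then takes one-fifth of the balance (165,000), for a total of 215,000. The remaining 660,000 passes to the descendants.
The descendants' portion (660,000) is divided into 4 shares of 165,000: Cassia takes 165,000; Aditi's 165,000 share passes to Aditi's issue; Mireille's 165,000 share passes to Mireille's issue; Ruthie's 165,000 share passes to Ruthie's issue.
Aditi's share (165,000) passes entirely to Ines.
Mireille's share (165,000) passes entirely to Ualani.
Ruthie's share (165,000) is divided into 3 shares of 55,000: Jarrah, Rashid, and Sorcha each take 55,000.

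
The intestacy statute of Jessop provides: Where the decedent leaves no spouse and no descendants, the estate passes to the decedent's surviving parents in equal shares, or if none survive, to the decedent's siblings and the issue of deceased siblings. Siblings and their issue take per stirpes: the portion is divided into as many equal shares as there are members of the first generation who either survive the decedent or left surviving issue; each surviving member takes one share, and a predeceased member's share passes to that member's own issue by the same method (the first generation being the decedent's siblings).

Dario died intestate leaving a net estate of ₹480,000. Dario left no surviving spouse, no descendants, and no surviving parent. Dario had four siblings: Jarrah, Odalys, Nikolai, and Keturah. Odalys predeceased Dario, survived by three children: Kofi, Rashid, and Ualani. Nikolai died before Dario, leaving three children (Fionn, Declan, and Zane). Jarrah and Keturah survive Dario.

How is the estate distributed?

The entire ₹480,000 passes to the siblings and their issue.
That amount (₹480,000) is divided into 4 shares of ₹120,000: Jarrah and Keturah each take ₹120,000; Odalys's ₹120,000 share passes to Odalys's issue; Nikolai's ₹120,000 share passes to Nikolai's issue.
Odalys's share (₹120,000) is divided into 3 shares of ₹40,000: Kofi, Rashid, and Ualani each take ₹40,000.
Nikolai's share (₹120,000) is divided into 3 shares of ₹40,000: Fionn, Declan, and Zane each take ₹40,000.

Jarrah: ₹120,000; Kofi: ₹40,000; Rashid: ₹40,000; Ualani: ₹40,000; Fionn: ₹40,000; Declan: ₹40,000; Zane: ₹40,000; Keturah: ₹120,000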